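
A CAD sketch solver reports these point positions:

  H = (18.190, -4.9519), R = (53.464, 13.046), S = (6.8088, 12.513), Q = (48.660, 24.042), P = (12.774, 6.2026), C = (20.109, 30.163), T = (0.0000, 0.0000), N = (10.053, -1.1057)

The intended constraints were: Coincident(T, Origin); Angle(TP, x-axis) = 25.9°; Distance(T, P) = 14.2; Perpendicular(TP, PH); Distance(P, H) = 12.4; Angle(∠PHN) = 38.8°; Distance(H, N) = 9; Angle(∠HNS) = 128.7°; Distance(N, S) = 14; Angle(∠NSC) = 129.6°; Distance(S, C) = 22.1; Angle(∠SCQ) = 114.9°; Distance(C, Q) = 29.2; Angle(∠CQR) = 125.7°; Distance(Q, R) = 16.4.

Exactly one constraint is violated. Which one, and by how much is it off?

Distance(Q, R) = 16.4 — off by 4.40.

T = (0.00, 0.00) ✓; TP at 25.90° ✓; |TP| = 14.20 ✓; ∠(TP, PH) = 90.00° ✓; |PH| = 12.40 ✓; ∠PHN = 38.80° ✓; |HN| = 9.000 ✓; ∠HNS = 128.7° ✓; |NS| = 14.00 ✓; ∠NSC = 129.6° ✓; |SC| = 22.10 ✓; ∠SCQ = 114.9° ✓; |CQ| = 29.20 ✓; ∠CQR = 125.7° ✓; |QR| = 12.00 ✗.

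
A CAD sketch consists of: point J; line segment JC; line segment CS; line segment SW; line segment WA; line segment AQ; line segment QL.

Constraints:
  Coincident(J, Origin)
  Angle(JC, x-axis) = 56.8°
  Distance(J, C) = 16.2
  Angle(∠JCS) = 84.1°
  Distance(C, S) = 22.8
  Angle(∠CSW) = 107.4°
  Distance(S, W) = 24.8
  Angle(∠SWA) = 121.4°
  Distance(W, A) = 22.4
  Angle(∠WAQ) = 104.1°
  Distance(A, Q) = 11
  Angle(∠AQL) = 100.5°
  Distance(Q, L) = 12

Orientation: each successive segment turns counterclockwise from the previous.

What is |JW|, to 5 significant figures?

29.533

J is at the origin; JC runs at 56.8° with length 16.2, so C = (8.8705, 13.556). ∠JCS = 84.1° gives CS at 152.70° from the x-axis; with |CS| = 22.8, S = (-11.390, 24.013). ∠CSW = 107.4° gives SW at -134.70° from the x-axis; with |SW| = 24.8, W = (-28.834, 6.3850). Then |JW| = |W − J| = 29.533.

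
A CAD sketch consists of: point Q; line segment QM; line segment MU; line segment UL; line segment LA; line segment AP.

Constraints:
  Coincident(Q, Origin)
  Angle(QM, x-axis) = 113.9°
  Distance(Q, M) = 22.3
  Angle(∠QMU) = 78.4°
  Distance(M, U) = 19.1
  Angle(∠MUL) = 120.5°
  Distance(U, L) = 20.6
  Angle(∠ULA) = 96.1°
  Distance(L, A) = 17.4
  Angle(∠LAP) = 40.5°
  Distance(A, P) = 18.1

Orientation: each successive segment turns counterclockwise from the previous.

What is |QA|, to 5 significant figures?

12.755

Q is at the origin; QM runs at 113.9° with length 22.3, so M = (-9.0347, 20.388). ∠QMU = 78.4° gives MU at -144.50° from the x-axis; with |MU| = 19.1, U = (-24.584, 9.2964). ∠MUL = 120.5° gives UL at -85.000° from the x-axis; with |UL| = 20.6, L = (-22.789, -11.225). ∠ULA = 96.1° gives LA at -1.1000° from the x-axis; with |LA| = 17.4, A = (-5.3921, -11.559). Then |QA| = |A − Q| = 12.755.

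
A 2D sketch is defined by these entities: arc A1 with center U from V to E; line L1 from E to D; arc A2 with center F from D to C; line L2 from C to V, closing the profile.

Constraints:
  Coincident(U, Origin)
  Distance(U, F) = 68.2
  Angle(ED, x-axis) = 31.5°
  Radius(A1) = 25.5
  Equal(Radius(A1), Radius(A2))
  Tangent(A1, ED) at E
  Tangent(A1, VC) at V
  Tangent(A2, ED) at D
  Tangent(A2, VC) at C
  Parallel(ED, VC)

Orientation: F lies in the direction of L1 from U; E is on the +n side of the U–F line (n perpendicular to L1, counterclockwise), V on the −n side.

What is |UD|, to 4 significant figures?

72.81

Tangency of A1 to both parallel lines with radius 25.5 puts E and V at U ± 25.5·n: E = (-13.32, 21.74), V = (13.32, -21.74). Equal radii place D and C the same way about F: D = F + 25.5·n = (44.83, 57.38), C = F − 25.5·n = (71.47, 13.89). Then |UD| = |D − U| = 72.81.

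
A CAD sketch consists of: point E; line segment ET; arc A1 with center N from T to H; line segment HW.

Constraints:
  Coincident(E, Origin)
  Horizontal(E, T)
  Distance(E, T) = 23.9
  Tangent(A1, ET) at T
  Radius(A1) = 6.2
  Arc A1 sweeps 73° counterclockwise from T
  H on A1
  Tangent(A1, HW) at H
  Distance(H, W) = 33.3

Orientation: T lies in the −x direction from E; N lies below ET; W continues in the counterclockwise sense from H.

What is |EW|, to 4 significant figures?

53.65

E is at the origin; ET is horizontal with |ET| = 23.9 and T on the −x side, so T = (-23.90, 0.000). A1 meets ET tangentially, so NT is at right angles to ET, so N = T + (0, -6.2) = (-23.90, -6.200). On A1, T sits at bearing 90° from N; a 73° counterclockwise sweep puts H at bearing 163°, so H = N + 6.2·(cos 163°, sin 163°) = (-29.83, -4.387). Tangency of A1 to HW means the radius NH is perpendicular to HW, so HW runs along (−sin 163°, cos 163°); with |HW| = 33.3, W = (-39.57, -36.23). Then |EW| = |W − E| = 53.65.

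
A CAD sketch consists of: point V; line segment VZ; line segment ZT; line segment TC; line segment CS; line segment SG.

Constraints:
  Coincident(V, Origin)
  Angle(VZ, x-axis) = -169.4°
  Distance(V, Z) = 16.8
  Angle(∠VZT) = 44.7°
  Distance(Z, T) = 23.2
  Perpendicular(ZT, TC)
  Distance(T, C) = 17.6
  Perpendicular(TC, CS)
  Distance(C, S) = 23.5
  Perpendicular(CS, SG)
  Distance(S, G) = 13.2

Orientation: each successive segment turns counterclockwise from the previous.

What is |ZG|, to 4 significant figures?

4.410

V is at the origin; VZ runs at -169.4° with length 16.8, so Z = (-16.51, -3.090). ∠VZT = 44.7° gives ZT at -34.10° from the x-axis; with |ZT| = 23.2, T = (2.698, -16.10). The perpendicularity gives TC at right angles to ZT, so TC runs at 55.90°; with |TC| = 17.6, C = (12.56, -1.523). The perpendicularity gives CS at right angles to TC, so CS runs at 145.9°; with |CS| = 23.5, S = (-6.894, 11.65). CS is perpendicular to SG, so SG runs at -124.1°; with |SG| = 13.2, G = (-14.29, 0.7213). Then |ZG| = |G − Z| = 4.410.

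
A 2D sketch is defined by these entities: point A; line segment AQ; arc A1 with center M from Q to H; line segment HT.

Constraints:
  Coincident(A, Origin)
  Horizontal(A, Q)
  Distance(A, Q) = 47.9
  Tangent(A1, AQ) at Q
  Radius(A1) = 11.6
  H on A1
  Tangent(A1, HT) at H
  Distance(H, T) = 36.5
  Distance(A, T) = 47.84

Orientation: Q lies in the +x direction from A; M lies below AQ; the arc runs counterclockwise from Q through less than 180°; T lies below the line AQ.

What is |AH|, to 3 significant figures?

37.8

Checks: A.y = 0.00, Q.y = 0.00 ✓; ∠(MQ, QA) = 90.00° ✓; |MH| = 11.60 ✓; ∠(MH, HT) = 90.00° ✓; |HT| = 36.50 ✓; |AT| = 47.84 ✓.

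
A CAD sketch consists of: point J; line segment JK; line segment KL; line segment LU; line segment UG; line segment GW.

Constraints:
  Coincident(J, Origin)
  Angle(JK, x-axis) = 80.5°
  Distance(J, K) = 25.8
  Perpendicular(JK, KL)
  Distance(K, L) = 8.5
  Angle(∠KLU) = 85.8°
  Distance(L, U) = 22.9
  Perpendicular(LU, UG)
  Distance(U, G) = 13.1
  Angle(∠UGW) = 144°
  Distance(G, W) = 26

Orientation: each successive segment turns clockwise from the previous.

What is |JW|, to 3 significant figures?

33.3

J is at the origin; JK runs at 80.5° with length 25.8, so K = (4.26, 25.4). JK is perpendicular to KL, so KL runs at -9.50°; with |KL| = 8.5, L = (12.6, 24.0). ∠KLU = 85.8° gives LU at -104° from the x-axis; with |LU| = 22.9, U = (7.22, 1.79). LU ⟂ UG, so UG runs at 166°; with |UG| = 13.1, G = (-5.51, 4.90). ∠UGW = 144.0° gives GW at 130° from the x-axis; with |GW| = 26.0, W = (-22.3, 24.7). Then |JW| = |W − J| = 33.3.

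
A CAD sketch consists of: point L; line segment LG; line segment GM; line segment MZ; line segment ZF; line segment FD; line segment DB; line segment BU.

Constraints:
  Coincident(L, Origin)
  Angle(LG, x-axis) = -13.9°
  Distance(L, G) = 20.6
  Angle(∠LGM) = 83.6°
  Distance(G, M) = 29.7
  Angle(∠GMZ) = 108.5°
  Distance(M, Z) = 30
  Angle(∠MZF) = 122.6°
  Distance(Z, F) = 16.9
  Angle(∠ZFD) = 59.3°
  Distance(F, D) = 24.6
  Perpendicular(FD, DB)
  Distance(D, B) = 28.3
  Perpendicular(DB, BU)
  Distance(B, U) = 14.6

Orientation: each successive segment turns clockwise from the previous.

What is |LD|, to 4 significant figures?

17.84

∠MZF = 122.6° gives ZF at 120.8° from the x-axis; with |ZF| = 16.9, F = (-28.95, -17.35). ∠ZFD = 59.3° gives FD at 0.1000° from the x-axis; with |FD| = 24.6, D = (-4.346, -17.30). Then |LD| = |D − L| = 17.84.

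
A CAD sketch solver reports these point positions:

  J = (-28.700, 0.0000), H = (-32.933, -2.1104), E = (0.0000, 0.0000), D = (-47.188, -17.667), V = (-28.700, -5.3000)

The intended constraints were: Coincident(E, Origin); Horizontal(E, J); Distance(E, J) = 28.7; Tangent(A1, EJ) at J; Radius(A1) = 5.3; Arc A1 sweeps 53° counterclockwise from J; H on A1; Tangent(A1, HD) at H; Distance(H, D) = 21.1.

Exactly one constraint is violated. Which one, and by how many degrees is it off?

Tangent(A1, HD) at H — off by 5.50°.

E = (0.00, 0.00) ✓; E.y = 0.00, J.y = 0.00 ✓; |EJ| = 28.70 ✓; ∠(VJ, JE) = 90.00° ✓; |VJ| = 5.300 ✓; bearing(V→H) − bearing(V→J) = 53.00° ✓; |VH| = 5.300 ✓; ∠(VH, HD) = 95.50° ✗; |HD| = 21.10 ✓.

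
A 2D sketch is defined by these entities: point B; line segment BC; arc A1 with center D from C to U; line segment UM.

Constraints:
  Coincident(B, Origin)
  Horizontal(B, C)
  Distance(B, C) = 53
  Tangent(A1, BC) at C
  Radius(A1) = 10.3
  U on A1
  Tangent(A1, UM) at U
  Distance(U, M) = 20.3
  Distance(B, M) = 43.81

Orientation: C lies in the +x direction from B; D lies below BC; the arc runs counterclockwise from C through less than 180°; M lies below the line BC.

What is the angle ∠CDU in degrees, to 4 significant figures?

67.89°

Checks: |DU| = 10.30 ✓; ∠(DU, UM) = 90.00° ✓; |UM| = 20.30 ✓; |BM| = 43.81 ✓.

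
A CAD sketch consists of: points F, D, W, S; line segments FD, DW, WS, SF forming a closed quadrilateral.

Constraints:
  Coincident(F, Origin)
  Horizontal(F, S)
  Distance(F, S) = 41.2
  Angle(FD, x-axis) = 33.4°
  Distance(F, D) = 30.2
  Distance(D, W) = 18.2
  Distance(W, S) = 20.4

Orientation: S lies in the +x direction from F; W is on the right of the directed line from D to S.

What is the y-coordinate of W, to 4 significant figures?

-1.039

F is at the origin; F and S share the same y with |FS| = 41.2 and S in +x, so S = (41.2, 0). FD runs at 33.4° with |FD| = 30.2, so D = (25.21, 16.62). W is determined by |DW| = 18.2 and |WS| = 20.4 together: it lies at the intersection of circle(D, 18.2) and circle(S, 20.4). With |DS| = 23.06, the foot of the radical line on DS is 9.691 from D and the perpendicular offset is √(18.2² − 9.691²) = 15.41. Taking the right-of-DS solution: W = (20.83, -1.039).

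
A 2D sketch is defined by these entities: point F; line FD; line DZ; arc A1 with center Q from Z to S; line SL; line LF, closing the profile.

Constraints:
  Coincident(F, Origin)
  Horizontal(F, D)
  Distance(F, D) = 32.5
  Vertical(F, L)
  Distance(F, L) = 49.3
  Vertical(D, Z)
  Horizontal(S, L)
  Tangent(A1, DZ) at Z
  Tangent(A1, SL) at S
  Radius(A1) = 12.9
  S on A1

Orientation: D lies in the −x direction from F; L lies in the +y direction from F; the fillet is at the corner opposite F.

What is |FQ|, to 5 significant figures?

41.342

F and L share the same x with |FL| = 49.3 and L on the +y side, so L = (0.0000, 49.300). The virtual corner opposite F is at (-32.500, 49.300). A1 meets DZ tangentially, so QZ is at right angles to DZ and since A1 is tangent to SL there, QS ⟂ SL, with radius 12.9, so the center Q sits 12.9 in from both sides at Q = (-19.600, 36.400). Then |FQ| = |Q − F| = 41.342.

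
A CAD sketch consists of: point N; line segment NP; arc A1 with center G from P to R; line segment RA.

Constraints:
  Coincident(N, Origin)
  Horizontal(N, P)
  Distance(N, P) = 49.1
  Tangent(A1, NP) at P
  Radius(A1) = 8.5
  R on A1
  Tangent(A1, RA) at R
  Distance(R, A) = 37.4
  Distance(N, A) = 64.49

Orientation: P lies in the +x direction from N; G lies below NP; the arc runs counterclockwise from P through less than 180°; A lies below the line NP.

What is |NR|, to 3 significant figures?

41.7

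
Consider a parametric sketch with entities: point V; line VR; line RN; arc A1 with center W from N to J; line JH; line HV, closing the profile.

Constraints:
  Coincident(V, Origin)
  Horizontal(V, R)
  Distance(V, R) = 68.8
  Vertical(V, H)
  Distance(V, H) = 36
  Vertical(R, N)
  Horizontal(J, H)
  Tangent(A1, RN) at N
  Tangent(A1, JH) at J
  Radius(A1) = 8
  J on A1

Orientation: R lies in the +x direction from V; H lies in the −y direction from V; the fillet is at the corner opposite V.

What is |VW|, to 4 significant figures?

66.94

V is at the origin; V and R share the same y with |VR| = 68.8 and R on the +x side, so R = (68.80, 0.000). VH is vertical with |VH| = 36.0 and H on the −y side, so H = (0.000, -36.00). The virtual corner opposite V is at (68.80, -36.00). A1 meets RN tangentially, so WN is at right angles to RN and tangency of A1 to JH means the radius WJ is perpendicular to JH, with radius 8.0, so the center W sits 8.0 in from both sides at W = (60.80, -28.00). Then |VW| = |W − V| = 66.94.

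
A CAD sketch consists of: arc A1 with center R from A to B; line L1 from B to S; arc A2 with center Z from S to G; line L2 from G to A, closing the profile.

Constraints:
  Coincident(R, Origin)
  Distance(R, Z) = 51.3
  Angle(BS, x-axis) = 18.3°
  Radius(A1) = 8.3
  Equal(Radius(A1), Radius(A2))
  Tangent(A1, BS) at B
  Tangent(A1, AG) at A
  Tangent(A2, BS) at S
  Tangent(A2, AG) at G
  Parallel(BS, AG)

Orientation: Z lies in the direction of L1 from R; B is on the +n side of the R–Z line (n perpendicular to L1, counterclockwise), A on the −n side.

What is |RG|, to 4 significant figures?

51.97

The slot axis is L1's direction at 18.3°, so u = (cos 18.3°, sin 18.3°) = (0.9494, 0.3140) and n = (−sin 18.3°, cos 18.3°) = (-0.3140, 0.9494). R is at the origin and Z lies 51.3 along u from R, so Z = 51.3·u = (48.71, 16.11). Tangency of A1 to both parallel lines with radius 8.3 puts B and A at R ± 8.3·n: B = (-2.606, 7.880), A = (2.606, -7.880). Equal radii place S and G the same way about Z: S = Z + 8.3·n = (46.10, 23.99), G = Z − 8.3·n = (51.31, 8.228). Then |RG| = |G − R| = 51.97.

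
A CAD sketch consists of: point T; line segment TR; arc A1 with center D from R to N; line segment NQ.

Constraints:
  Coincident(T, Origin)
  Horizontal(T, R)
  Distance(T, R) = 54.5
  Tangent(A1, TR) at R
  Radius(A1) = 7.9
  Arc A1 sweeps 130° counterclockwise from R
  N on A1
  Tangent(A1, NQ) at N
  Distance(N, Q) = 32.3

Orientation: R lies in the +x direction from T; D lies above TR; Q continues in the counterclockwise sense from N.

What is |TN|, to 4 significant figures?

61.93

T is at the origin; TR is horizontal with |TR| = 54.5 and R on the +x side, so R = (54.50, 0.000). The tangent condition forces DR to be normal to TR, so D = R + (0, 7.9) = (54.50, 7.900). On A1, R sits at bearing -90° from D; a 130° counterclockwise sweep puts N at bearing 40°, so N = D + 7.9·(cos 40°, sin 40°) = (60.55, 12.98). Then |TN| = |N − T| = 61.93.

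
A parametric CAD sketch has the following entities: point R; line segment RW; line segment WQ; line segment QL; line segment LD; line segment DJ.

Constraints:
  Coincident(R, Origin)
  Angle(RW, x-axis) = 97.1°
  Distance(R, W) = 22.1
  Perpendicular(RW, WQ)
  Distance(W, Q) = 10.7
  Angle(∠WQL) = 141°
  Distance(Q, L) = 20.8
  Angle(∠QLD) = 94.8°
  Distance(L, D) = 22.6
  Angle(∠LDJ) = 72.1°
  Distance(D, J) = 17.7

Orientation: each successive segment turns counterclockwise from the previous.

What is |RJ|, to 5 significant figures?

5.4015

R is at the origin; RW runs at 97.1° with length 22.1, so W = (-2.7316, 21.931). RW is perpendicular to WQ, so WQ runs at -172.90°; with |WQ| = 10.7, Q = (-13.350, 20.608). ∠WQL = 141.0° gives QL at -133.90° from the x-axis; with |QL| = 20.8, L = (-27.772, 5.6205). ∠QLD = 94.8° gives LD at -48.700° from the x-axis; with |LD| = 22.6, D = (-12.856, -11.358). ∠LDJ = 72.1° gives DJ at 59.200° from the x-axis; with |DJ| = 17.7, J = (-3.7931, 3.8456). Then |RJ| = |J − R| = 5.4015.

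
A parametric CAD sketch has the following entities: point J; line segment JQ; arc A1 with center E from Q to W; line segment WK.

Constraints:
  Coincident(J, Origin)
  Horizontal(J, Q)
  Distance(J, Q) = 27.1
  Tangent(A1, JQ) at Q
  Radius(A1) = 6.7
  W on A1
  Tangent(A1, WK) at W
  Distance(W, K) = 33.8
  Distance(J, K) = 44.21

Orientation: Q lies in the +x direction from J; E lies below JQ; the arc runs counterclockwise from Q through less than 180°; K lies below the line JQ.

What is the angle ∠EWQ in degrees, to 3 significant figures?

46.5°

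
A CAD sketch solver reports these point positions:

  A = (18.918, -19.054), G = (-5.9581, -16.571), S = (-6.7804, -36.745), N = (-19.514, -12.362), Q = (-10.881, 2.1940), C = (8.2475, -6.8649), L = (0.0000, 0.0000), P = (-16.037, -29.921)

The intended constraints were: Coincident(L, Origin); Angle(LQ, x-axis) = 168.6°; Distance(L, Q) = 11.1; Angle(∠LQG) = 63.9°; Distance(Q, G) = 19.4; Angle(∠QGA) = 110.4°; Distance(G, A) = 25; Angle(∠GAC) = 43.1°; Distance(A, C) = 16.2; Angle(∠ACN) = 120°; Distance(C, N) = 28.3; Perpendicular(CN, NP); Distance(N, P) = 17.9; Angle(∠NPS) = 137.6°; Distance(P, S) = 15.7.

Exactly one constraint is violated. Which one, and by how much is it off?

Distance(P, S) = 15.7 — off by 4.20.

L = (0.00, 0.00) ✓; LQ at 168.6° ✓; |LQ| = 11.10 ✓; ∠LQG = 63.90° ✓; |QG| = 19.40 ✓; ∠QGA = 110.4° ✓; |GA| = 25.00 ✓; ∠GAC = 43.10° ✓; |AC| = 16.20 ✓; ∠ACN = 120.0° ✓; |CN| = 28.30 ✓; ∠(CN, NP) = 90.00° ✓; |NP| = 17.90 ✓; ∠NPS = 137.6° ✓; |PS| = 11.50 ✗.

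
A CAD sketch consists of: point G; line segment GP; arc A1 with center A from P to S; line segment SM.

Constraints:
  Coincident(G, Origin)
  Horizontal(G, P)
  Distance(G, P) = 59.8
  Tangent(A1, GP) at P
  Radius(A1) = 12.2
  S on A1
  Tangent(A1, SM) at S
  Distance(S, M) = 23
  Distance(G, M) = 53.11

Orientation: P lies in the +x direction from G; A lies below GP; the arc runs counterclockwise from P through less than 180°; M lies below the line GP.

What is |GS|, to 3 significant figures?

48.8

Checks: |AS| = 12.20 ✓; ∠(AS, SM) = 90.00° ✓; |SM| = 23.00 ✓; |GM| = 53.11 ✓.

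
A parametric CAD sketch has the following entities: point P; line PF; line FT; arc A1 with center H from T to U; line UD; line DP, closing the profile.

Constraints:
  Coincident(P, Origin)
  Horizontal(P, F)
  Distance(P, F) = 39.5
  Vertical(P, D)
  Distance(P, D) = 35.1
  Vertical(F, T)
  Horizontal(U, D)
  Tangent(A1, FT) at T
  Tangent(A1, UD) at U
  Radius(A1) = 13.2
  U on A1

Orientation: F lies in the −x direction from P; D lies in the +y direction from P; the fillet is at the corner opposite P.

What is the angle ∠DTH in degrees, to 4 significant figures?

18.48°

The virtual corner opposite P is at (-39.50, 35.10). Tangency of A1 to FT means the radius HT is perpendicular to FT and A1 meets UD tangentially, so HU is at right angles to UD, with radius 13.2, so the center H sits 13.2 in from both sides at H = (-26.30, 21.90). That places the tangent points at T = (-39.50, 21.90) on FT and U = (-26.30, 35.10) on UD. Then cos ∠DTH = TD·TH / (|TD||TH|), giving 18.48°.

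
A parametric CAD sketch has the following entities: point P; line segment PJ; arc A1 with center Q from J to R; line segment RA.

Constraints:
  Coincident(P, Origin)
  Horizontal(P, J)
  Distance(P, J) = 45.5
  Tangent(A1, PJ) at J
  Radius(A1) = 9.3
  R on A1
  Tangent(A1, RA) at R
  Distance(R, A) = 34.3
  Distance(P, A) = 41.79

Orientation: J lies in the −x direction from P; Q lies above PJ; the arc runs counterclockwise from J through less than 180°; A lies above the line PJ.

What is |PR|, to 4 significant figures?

37.55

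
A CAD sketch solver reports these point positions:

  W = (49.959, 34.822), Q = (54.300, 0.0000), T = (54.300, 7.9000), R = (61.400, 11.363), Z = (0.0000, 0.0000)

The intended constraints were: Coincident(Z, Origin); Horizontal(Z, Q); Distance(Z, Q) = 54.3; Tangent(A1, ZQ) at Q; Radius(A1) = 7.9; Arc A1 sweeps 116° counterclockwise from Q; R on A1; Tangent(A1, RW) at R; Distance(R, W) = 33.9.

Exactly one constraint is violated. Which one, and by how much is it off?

Distance(R, W) = 33.9 — off by 7.80.

Z = (0.00, 0.00) ✓; Z.y = 0.00, Q.y = 0.00 ✓; |ZQ| = 54.30 ✓; ∠(TQ, QZ) = 90.00° ✓; |TQ| = 7.900 ✓; bearing(T→R) − bearing(T→Q) = 116.0° ✓; |TR| = 7.900 ✓; ∠(TR, RW) = 90.00° ✓; |RW| = 26.10 ✗.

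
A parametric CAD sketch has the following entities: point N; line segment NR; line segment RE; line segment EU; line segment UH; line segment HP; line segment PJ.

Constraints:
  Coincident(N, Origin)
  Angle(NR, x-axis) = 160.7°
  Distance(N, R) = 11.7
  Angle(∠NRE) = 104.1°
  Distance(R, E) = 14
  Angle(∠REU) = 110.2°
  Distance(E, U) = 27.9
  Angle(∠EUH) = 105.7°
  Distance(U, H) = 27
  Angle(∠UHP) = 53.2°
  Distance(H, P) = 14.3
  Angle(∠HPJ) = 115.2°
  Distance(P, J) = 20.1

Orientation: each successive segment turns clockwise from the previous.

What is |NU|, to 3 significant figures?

30.4

N is at the origin; NR runs at 160.7° with length 11.7, so R = (-11.0, 3.87). ∠NRE = 104.1° gives RE at 84.8° from the x-axis; with |RE| = 14.0, E = (-9.77, 17.8). ∠REU = 110.2° gives EU at 15.0° from the x-axis; with |EU| = 27.9, U = (17.2, 25.0). Then |NU| = |U − N| = 30.4.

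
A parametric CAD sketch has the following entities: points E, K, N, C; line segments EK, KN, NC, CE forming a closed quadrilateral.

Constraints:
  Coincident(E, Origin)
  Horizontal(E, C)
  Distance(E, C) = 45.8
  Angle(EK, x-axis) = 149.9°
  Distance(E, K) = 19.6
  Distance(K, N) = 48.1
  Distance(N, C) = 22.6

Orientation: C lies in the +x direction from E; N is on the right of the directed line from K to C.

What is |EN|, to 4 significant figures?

28.58

Checks: |KN| = 48.10 ✓; |NC| = 22.60 ✓.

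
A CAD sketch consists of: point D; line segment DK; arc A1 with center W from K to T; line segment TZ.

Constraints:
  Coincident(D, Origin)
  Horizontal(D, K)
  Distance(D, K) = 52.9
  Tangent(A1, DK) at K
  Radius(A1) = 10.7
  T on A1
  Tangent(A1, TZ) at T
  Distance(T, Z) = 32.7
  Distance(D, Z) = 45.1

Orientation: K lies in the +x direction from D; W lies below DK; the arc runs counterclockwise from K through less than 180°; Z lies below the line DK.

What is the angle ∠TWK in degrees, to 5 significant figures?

62.946°

Checks: ∠(WK, KD) = 90.00° ✓; |WT| = 10.70 ✓; ∠(WT, TZ) = 90.00° ✓; |TZ| = 32.70 ✓; |DZ| = 45.10 ✓.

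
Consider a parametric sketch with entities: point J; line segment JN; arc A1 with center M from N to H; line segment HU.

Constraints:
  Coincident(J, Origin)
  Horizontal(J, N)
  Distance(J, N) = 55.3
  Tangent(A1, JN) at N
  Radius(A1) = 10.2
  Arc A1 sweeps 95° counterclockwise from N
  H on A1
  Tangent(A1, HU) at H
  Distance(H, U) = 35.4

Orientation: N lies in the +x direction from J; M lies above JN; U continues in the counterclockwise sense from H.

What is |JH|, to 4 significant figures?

66.39

J is at the origin; J and N share the same y with |JN| = 55.3 and N on the +x side, so N = (55.30, 0.000). Since A1 is tangent to JN there, MN ⟂ JN, so M = N + (0, 10.2) = (55.30, 10.20). On A1, N sits at bearing -90° from M; a 95° counterclockwise sweep puts H at bearing 5°, so H = M + 10.2·(cos 5°, sin 5°) = (65.46, 11.09). Then |JH| = |H − J| = 66.39.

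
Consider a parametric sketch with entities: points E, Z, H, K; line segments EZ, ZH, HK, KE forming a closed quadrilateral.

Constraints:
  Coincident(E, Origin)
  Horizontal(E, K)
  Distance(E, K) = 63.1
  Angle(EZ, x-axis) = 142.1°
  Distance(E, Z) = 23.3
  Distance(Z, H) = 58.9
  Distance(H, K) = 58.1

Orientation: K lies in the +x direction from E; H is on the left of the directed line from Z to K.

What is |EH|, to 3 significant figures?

56.5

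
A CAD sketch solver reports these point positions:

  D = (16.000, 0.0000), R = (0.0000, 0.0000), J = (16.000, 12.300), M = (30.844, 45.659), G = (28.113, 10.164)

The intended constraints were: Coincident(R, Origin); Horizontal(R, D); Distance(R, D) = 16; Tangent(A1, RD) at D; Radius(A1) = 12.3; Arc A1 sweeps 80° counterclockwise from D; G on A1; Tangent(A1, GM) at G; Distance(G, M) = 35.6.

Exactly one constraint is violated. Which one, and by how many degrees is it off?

Tangent(A1, GM) at G — off by 5.60°.

R = (0.00, 0.00) ✓; R.y = 0.00, D.y = 0.00 ✓; |RD| = 16.00 ✓; ∠(JD, DR) = 90.00° ✓; |JD| = 12.30 ✓; bearing(J→G) − bearing(J→D) = 80.00° ✓; |JG| = 12.30 ✓; ∠(JG, GM) = 84.40° ✗; |GM| = 35.60 ✓.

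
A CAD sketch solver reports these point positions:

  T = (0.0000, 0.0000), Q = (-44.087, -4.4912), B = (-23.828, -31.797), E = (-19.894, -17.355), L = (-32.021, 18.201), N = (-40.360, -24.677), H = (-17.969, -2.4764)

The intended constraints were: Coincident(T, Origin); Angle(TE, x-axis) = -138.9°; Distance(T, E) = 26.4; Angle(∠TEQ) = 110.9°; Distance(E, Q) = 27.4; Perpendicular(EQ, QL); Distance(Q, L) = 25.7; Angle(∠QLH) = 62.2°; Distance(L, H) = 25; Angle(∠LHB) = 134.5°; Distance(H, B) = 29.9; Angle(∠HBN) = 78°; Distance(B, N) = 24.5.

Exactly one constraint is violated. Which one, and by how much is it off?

Distance(B, N) = 24.5 — off by 6.50.

T = (0.00, 0.00) ✓; TE at -138.9° ✓; |TE| = 26.40 ✓; ∠TEQ = 110.9° ✓; |EQ| = 27.40 ✓; ∠(EQ, QL) = 90.00° ✓; |QL| = 25.70 ✓; ∠QLH = 62.20° ✓; |LH| = 25.00 ✓; ∠LHB = 134.5° ✓; |HB| = 29.90 ✓; ∠HBN = 78.00° ✓; |BN| = 18.00 ✗.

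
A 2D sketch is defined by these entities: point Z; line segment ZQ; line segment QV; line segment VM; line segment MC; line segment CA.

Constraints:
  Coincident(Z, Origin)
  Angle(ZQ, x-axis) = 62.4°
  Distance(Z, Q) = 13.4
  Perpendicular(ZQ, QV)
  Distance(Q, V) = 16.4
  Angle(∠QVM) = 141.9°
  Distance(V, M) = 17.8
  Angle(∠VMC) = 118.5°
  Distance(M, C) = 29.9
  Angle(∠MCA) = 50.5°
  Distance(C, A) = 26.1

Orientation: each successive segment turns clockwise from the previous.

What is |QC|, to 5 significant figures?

47.787

Z is at the origin; ZQ runs at 62.4° with length 13.4, so Q = (6.2082, 11.875). ZQ ⟂ QV, so QV runs at -27.600°; with |QV| = 16.4, V = (20.742, 4.2771). ∠QVM = 141.9° gives VM at -65.700° from the x-axis; with |VM| = 17.8, M = (28.067, -11.946). ∠VMC = 118.5° gives MC at -127.20° from the x-axis; with |MC| = 29.9, C = (9.9893, -35.762). Then |QC| = |C − Q| = 47.787.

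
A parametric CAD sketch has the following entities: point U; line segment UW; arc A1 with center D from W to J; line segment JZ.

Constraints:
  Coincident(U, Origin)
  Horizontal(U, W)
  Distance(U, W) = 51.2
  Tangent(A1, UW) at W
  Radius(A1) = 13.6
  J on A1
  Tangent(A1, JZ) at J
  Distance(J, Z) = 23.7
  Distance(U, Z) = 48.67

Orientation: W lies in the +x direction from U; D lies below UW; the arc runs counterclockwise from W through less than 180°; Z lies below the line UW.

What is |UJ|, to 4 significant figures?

39.47

U is at the origin; U and W share the same y with |UW| = 51.2 and W on the +x side, so W = (51.20, 0.000). The tangent condition forces DW to be normal to UW, so D = W + (0, -13.6) = (51.20, -13.60). Since DJ ⟂ JZ (tangency), |DZ| = √(13.6² + 23.7²) = 27.32 regardless of where J sits on A1. So Z lies on both circle(U, 48.67) and circle(D, 27.32); the below-UW intersection is Z = (34.00, -34.83). J is the foot of the tangent from Z: J = (37.77, -11.43).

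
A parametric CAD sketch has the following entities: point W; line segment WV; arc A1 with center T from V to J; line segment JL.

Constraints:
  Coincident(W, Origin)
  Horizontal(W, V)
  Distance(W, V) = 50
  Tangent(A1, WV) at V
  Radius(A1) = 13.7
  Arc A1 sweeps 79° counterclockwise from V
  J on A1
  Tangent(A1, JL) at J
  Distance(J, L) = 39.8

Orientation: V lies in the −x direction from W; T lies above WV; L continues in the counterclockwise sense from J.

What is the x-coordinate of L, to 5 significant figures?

-28.958

W is at the origin; W and V share the same y with |WV| = 50.0 and V on the −x side, so V = (-50.000, 0.0000). The tangent condition forces TV to be normal to WV, so T = V + (0, 13.7) = (-50.000, 13.700). On A1, V sits at bearing -90° from T; a 79° counterclockwise sweep puts J at bearing -11°, so J = T + 13.7·(cos -11°, sin -11°) = (-36.552, 11.086). The tangent condition forces TJ to be normal to JL, so JL runs along (−sin -11°, cos -11°); with |JL| = 39.8, L = (-28.958, 50.155). So L.x = -28.958.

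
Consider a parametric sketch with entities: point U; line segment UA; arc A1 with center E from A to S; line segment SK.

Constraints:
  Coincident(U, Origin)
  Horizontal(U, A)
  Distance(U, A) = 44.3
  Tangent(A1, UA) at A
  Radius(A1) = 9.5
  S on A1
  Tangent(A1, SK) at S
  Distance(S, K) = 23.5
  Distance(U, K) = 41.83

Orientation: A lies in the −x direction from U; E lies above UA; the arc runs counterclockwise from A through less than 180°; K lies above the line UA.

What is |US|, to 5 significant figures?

35.817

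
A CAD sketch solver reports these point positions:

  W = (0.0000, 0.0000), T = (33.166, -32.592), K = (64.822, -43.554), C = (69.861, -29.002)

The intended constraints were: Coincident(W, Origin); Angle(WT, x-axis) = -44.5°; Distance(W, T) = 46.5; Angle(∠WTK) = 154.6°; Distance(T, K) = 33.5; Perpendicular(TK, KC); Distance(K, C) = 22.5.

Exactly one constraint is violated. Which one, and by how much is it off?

Distance(K, C) = 22.5 — off by 7.10.

W = (0.00, 0.00) ✓; WT at -44.50° ✓; |WT| = 46.50 ✓; ∠WTK = 154.6° ✓; |TK| = 33.50 ✓; ∠(TK, KC) = 90.00° ✓; |KC| = 15.40 ✗.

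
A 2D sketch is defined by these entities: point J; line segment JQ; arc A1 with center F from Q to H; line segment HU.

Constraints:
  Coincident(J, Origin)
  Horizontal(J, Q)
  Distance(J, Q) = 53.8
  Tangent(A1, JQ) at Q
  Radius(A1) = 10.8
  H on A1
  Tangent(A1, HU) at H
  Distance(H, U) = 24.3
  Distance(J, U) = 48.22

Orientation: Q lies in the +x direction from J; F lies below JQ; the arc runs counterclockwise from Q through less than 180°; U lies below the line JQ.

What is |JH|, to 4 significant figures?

44.12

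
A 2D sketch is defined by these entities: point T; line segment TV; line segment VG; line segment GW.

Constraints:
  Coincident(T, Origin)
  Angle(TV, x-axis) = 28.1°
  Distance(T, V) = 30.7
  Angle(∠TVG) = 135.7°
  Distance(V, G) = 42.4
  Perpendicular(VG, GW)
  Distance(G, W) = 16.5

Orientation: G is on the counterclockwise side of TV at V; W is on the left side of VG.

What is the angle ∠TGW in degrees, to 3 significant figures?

71.6°

∠TVG = 135.7°, so VG runs at 28.1° + (180° − 135.7°) = 72.4° from the x-axis; with |VG| = 42.4, G = V + 42.4·(cos 72.4°, sin 72.4°) = (39.9, 54.9). The perpendicularity gives GW at right angles to VG; with |GW| = 16.5 on the left of VG, W = G + 16.5·(-0.953, 0.302) = (24.2, 59.9). Then cos ∠TGW = GT·GW / (|GT||GW|), giving 71.6°.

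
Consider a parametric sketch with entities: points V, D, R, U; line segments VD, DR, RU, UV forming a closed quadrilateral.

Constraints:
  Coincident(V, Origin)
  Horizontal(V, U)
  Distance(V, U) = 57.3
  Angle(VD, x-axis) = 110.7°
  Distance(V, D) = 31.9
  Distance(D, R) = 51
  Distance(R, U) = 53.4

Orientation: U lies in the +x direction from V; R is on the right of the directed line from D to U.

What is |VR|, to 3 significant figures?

19.1

V is at the origin; VU is horizontal with |VU| = 57.3 and U in +x, so U = (57.3, 0). VD runs at 110.7° with |VD| = 31.9, so D = (-11.3, 29.8). R is determined by |DR| = 51.0 and |RU| = 53.4 together: it lies at the intersection of circle(D, 51.0) and circle(U, 53.4). With |DU| = 74.8, the foot of the radical line on DU is 35.7 from D and the perpendicular offset is √(51.0² − 35.7²) = 36.4. Taking the right-of-DU solution: R = (6.95, -17.8).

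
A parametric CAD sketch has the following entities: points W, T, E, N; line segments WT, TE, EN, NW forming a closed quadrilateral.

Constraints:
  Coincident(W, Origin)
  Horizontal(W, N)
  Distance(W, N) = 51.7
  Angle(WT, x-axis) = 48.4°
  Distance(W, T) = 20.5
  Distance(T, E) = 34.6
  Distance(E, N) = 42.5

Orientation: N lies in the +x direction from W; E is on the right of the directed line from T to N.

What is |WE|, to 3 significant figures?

23.7

Checks: |TE| = 34.60 ✓; |EN| = 42.50 ✓.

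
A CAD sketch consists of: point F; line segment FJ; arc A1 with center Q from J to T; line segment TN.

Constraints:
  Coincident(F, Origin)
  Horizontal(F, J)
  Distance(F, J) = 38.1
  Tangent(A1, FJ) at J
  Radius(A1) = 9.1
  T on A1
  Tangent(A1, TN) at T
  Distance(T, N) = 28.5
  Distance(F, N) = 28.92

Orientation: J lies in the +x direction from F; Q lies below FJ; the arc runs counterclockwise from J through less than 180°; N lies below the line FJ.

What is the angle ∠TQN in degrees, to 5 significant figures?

72.292°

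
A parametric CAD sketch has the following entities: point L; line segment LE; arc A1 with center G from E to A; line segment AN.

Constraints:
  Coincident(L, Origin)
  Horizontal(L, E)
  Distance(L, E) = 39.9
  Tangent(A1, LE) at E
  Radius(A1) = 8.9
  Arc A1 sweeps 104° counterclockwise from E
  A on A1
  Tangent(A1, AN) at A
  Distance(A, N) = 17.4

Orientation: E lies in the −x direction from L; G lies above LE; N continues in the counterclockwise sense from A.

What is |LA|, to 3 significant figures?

33.2

A1 meets LE tangentially, so GE is at right angles to LE, so G = E + (0, 8.9) = (-39.9, 8.90). On A1, E sits at bearing -90° from G; a 104° counterclockwise sweep puts A at bearing 14°, so A = G + 8.9·(cos 14°, sin 14°) = (-31.3, 11.1). Then |LA| = |A − L| = 33.2.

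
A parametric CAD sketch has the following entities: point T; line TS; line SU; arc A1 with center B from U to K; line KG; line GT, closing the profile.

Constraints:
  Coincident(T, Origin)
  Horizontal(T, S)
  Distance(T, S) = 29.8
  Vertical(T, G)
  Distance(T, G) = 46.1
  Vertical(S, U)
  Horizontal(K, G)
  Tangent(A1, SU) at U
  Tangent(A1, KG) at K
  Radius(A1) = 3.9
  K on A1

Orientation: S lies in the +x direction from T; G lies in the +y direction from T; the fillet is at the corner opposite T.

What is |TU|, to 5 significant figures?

51.661

T is at the origin; TS is horizontal with |TS| = 29.8 and S on the +x side, so S = (29.800, 0.0000). TG is vertical with |TG| = 46.1 and G on the +y side, so G = (0.0000, 46.100). The virtual corner opposite T is at (29.800, 46.100). Tangency of A1 to SU means the radius BU is perpendicular to SU and since A1 is tangent to KG there, BK ⟂ KG, with radius 3.9, so the center B sits 3.9 in from both sides at B = (25.900, 42.200). That places the tangent points at U = (29.800, 42.200) on SU and K = (25.900, 46.100) on KG. Then |TU| = |U − T| = 51.661.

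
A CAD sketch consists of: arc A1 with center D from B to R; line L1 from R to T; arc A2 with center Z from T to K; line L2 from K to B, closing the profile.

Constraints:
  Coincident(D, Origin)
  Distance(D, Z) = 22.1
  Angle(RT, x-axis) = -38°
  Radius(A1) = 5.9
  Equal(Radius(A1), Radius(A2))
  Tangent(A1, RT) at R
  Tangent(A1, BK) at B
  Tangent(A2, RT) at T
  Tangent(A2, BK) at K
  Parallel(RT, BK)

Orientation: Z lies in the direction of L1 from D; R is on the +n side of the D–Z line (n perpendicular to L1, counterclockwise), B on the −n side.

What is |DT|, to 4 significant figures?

22.87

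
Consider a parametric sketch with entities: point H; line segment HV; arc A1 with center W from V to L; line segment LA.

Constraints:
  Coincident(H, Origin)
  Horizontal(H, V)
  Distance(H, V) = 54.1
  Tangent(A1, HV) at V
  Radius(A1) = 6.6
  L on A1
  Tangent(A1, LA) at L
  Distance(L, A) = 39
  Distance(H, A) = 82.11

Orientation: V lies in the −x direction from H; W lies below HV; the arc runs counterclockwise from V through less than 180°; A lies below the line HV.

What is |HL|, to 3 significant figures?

60.7

Checks: ∠(WV, VH) = 90.00° ✓; |WV| = 6.600 ✓; |WL| = 6.600 ✓; ∠(WL, LA) = 90.00° ✓; |LA| = 39.00 ✓; |HA| = 82.11 ✓.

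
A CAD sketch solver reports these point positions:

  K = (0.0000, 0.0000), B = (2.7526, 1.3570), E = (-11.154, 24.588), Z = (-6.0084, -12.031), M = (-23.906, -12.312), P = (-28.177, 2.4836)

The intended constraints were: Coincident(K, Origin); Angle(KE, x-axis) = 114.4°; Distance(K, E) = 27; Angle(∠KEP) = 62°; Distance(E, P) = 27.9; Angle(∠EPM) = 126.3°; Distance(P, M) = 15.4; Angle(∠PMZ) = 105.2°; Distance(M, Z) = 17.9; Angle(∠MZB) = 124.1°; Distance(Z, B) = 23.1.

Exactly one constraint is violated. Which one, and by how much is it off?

Distance(Z, B) = 23.1 — off by 7.10.

K = (0.00, 0.00) ✓; KE at 114.4° ✓; |KE| = 27.00 ✓; ∠KEP = 62.00° ✓; |EP| = 27.90 ✓; ∠EPM = 126.3° ✓; |PM| = 15.40 ✓; ∠PMZ = 105.2° ✓; |MZ| = 17.90 ✓; ∠MZB = 124.1° ✓; |ZB| = 16.00 ✗.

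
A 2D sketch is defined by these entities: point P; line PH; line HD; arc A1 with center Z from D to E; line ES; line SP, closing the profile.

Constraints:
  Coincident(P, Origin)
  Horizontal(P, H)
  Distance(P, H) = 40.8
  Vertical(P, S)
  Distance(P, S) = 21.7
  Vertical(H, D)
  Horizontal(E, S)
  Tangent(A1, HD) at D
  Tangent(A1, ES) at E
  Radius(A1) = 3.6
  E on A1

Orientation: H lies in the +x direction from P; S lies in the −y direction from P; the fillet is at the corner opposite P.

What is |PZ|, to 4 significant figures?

41.37

PS is vertical with |PS| = 21.7 and S on the −y side, so S = (0.000, -21.70). The virtual corner opposite P is at (40.80, -21.70). A1 meets HD tangentially, so ZD is at right angles to HD and the tangent condition forces ZE to be normal to ES, with radius 3.6, so the center Z sits 3.6 in from both sides at Z = (37.20, -18.10). Then |PZ| = |Z − P| = 41.37.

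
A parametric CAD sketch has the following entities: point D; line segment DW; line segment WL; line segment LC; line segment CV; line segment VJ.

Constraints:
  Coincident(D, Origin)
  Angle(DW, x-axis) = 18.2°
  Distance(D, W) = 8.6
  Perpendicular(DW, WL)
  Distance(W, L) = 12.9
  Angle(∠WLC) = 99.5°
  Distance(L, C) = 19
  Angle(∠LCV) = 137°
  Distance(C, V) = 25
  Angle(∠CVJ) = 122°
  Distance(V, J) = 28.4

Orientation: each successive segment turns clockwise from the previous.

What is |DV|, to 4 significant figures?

31.07

D is at the origin; DW runs at 18.2° with length 8.6, so W = (8.170, 2.686). DW is perpendicular to WL, so WL runs at -71.80°; with |WL| = 12.9, L = (12.20, -9.569). ∠WLC = 99.5° gives LC at -152.3° from the x-axis; with |LC| = 19.0, C = (-4.624, -18.40). ∠LCV = 137.0° gives CV at 164.7° from the x-axis; with |CV| = 25.0, V = (-28.74, -11.80). Then |DV| = |V − D| = 31.07.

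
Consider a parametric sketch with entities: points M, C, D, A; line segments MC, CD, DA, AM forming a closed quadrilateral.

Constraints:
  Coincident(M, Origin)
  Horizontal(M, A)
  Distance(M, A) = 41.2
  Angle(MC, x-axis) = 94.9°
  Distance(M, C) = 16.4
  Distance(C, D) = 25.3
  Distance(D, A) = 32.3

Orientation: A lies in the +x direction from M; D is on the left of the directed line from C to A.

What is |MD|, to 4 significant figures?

34.03

M is at the origin; MA is horizontal with |MA| = 41.2 and A in +x, so A = (41.2, 0). MC runs at 94.9° with |MC| = 16.4, so C = (-1.401, 16.34). D is determined by |CD| = 25.3 and |DA| = 32.3 together: it lies at the intersection of circle(C, 25.3) and circle(A, 32.3). With |CA| = 45.63, the foot of the radical line on CA is 18.40 from C and the perpendicular offset is √(25.3² − 18.40²) = 17.37. Taking the left-of-CA solution: D = (21.99, 25.97).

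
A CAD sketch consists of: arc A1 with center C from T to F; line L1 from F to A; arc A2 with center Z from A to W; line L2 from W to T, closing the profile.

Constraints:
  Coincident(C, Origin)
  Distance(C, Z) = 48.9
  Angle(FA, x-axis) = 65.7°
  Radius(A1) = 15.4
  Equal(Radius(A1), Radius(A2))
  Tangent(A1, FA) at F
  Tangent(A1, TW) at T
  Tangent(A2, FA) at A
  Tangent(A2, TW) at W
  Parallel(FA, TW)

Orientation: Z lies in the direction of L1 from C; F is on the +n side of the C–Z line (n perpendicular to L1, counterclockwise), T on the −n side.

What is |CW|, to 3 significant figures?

51.3

The slot axis is L1's direction at 65.7°, so u = (cos 65.7°, sin 65.7°) = (0.412, 0.911) and n = (−sin 65.7°, cos 65.7°) = (-0.911, 0.412). C is at the origin and Z lies 48.9 along u from C, so Z = 48.9·u = (20.1, 44.6). Tangency of A1 to both parallel lines with radius 15.4 puts F and T at C ± 15.4·n: F = (-14.0, 6.34), T = (14.0, -6.34). Equal radii place A and W the same way about Z: A = Z + 15.4·n = (6.09, 50.9), W = Z − 15.4·n = (34.2, 38.2). Then |CW| = |W − C| = 51.3.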